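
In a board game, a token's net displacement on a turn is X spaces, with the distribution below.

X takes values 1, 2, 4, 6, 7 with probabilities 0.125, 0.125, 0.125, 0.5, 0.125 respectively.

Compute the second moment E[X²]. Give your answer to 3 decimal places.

E[X²] = (1)²(0.125) + (2)²(0.125) + (4)²(0.125) + (6)²(0.5) + (7)²(0.125) = 26.75

26.750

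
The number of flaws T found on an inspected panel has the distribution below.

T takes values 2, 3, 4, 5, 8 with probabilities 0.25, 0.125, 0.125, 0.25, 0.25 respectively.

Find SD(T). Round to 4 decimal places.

2.2326

E[T] = (2)(0.25) + (3)(0.125) + (4)(0.125) + (5)(0.25) + (8)(0.25) = 4.625
E[T²] = (2)²(0.25) + (3)²(0.125) + (4)²(0.125) + (5)²(0.25) + (8)²(0.25) = 26.375
V(T) = E[T²] − (E[T])² = 26.375 − (4.625)² = 4.984375
SD(T) = √4.984375 ≈ 2.2326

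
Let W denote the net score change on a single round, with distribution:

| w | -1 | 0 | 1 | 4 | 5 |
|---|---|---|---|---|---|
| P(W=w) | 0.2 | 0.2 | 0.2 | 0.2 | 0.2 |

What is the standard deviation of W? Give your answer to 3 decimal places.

2.315

E[W] = (-1)(0.2) + (0)(0.2) + (1)(0.2) + (4)(0.2) + (5)(0.2) = 1.8
E[W²] = (-1)²(0.2) + (0)²(0.2) + (1)²(0.2) + (4)²(0.2) + (5)²(0.2) = 8.6
Var(W) = E[W²] − (E[W])² = 8.6 − (1.8)² = 5.36
SD(W) = √5.36 ≈ 2.315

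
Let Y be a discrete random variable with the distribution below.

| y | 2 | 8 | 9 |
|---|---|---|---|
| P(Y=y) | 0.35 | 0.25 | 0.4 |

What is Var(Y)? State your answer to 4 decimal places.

10.1100

E[Y] = (2)(0.35) + (8)(0.25) + (9)(0.4) = 6.3
E[Y²] = (2)²(0.35) + (8)²(0.25) + (9)²(0.4) = 49.8
Var(Y) = E[Y²] − (E[Y])² = 49.8 − (6.3)² = 10.11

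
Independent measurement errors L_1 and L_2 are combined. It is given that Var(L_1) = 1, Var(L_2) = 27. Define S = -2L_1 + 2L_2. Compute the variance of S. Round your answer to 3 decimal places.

112.000

By independence, Var(S) = (-2)²Var(L_1) + (2)²Var(L_2)
= (-2)²·1 + (2)²·27 = 112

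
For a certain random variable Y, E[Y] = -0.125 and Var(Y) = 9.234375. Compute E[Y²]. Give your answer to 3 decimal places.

E[Y²] = Var(Y) + (E[Y])² = 9.234375 + (-0.125)² = 9.25

9.250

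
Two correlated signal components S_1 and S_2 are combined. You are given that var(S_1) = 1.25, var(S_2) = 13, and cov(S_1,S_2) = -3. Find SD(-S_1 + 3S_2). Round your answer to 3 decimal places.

11.673

var(-S_1 + 3S_2) = (-1)²·var(S_1) + (3)²·var(S_2) + 2·(-1)·(3)·cov(S_1,S_2)
= 1·1.25 + 9·13 + -6·-3 = 136.25
SD(-S_1 + 3S_2) = √136.25 ≈ 11.673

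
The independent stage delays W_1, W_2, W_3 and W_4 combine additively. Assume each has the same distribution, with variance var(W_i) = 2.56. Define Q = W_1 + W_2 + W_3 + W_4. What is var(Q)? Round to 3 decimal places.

By independence, var(Q) = (1)²var(W_1) + (1)²var(W_2) + (1)²var(W_3) + (1)²var(W_4)
= (1)²·2.56 + (1)²·2.56 + (1)²·2.56 + (1)²·2.56 = 10.24

10.240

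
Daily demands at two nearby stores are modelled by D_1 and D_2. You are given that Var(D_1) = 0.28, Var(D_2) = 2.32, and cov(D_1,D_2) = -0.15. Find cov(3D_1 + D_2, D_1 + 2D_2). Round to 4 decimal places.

cov(3D_1 + D_2, D_1 + 2D_2) = (3)(1)Var(D_1) + (1)(2)Var(D_2) + [(3)(2) + (1)(1)]cov(D_1,D_2)
= 3·0.28 + 2·2.32 + 7·-0.15 = 4.43

4.4300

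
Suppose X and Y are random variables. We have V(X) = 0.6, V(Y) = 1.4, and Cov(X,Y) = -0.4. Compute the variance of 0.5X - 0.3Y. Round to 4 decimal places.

V(0.5X - 0.3Y) = (0.5)²·V(X) + (-0.3)²·V(Y) + 2·(0.5)·(-0.3)·Cov(X,Y)
= 0.25·0.6 + 0.09·1.4 + -0.3·-0.4 = 0.396

0.3960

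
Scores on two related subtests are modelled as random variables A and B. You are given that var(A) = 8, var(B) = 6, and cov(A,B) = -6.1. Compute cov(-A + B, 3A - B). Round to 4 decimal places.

cov(-A + B, 3A - B) = (-1)(3)var(A) + (1)(-1)var(B) + [(-1)(-1) + (1)(3)]cov(A,B)
= -3·8 + -1·6 + 4·-6.1 = -54.4

-54.4000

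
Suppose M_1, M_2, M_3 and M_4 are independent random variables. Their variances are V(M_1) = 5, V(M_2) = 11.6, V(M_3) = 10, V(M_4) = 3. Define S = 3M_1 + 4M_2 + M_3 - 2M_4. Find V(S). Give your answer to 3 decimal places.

252.600

By independence, V(S) = (3)²V(M_1) + (4)²V(M_2) + (1)²V(M_3) + (-2)²V(M_4)
= (3)²·5 + (4)²·11.6 + (1)²·10 + (-2)²·3 = 252.6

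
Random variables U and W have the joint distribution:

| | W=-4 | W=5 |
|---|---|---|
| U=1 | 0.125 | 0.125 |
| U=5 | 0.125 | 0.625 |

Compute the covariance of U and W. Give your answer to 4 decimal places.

E[U] = 4,  E[W] = 2.75
E[UW] = 13.25
Cov(U,W) = E[UW] − E[U]E[W] = 13.25 − (4)(2.75) = 2.25

2.2500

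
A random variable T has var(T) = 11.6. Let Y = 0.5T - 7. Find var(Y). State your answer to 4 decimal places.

var(0.5T - 7) = (0.5)²·var(T) = 0.25·11.6 = 2.9

2.9000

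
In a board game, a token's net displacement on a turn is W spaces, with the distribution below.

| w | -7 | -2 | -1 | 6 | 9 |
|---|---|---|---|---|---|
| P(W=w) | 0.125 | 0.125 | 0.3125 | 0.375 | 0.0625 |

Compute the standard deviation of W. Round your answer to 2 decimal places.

E[W] = (-7)(0.125) + (-2)(0.125) + (-1)(0.3125) + (6)(0.375) + (9)(0.0625) = 1.375
E[W²] = (-7)²(0.125) + (-2)²(0.125) + (-1)²(0.3125) + (6)²(0.375) + (9)²(0.0625) = 25.5
Var(W) = E[W²] − (E[W])² = 25.5 − (1.375)² = 23.609375
SD(W) = √23.609375 ≈ 4.86

4.86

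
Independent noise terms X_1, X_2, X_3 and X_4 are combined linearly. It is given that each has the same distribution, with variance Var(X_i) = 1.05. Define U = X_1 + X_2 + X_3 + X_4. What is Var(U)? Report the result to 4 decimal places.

By independence, Var(U) = (1)²Var(X_1) + (1)²Var(X_2) + (1)²Var(X_3) + (1)²Var(X_4)
= (1)²·1.05 + (1)²·1.05 + (1)²·1.05 + (1)²·1.05 = 4.2

4.2000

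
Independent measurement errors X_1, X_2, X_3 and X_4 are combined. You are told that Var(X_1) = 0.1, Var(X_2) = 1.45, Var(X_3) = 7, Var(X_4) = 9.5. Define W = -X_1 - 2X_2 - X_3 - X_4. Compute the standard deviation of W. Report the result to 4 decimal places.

By independence, Var(W) = (-1)²Var(X_1) + (-2)²Var(X_2) + (-1)²Var(X_3) + (-1)²Var(X_4)
= (-1)²·0.1 + (-2)²·1.45 + (-1)²·7 + (-1)²·9.5 = 22.4
SD(W) = √22.4 ≈ 4.7329

4.7329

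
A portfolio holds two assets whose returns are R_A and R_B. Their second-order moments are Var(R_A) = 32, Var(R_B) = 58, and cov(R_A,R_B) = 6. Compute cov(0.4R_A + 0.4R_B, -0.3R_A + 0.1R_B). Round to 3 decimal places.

cov(0.4R_A + 0.4R_B, -0.3R_A + 0.1R_B) = (0.4)(-0.3)Var(R_A) + (0.4)(0.1)Var(R_B) + [(0.4)(0.1) + (0.4)(-0.3)]cov(R_A,R_B)
= -0.12·32 + 0.04·58 + -0.08·6 = -2

-2.000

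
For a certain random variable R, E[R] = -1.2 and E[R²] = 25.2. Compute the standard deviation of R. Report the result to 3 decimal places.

Var(R) = 25.2 − (-1.2)² = 23.76
σ(R) = √23.76 ≈ 4.874

4.874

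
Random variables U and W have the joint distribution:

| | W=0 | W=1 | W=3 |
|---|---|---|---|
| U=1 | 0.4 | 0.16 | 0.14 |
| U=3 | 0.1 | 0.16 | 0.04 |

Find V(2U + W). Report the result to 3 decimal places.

4.736

E[U] = 1.6,  E[W] = 0.86,  E[UW] = 1.42
V(U) = 3.4 − (1.6)² = 0.84;  V(W) = 1.94 − (0.86)² = 1.2004
cov(U,W) = 1.42 − (1.6)(0.86) = 0.044
V(2U + W) = (2)²·0.84 + (1)²·1.2004 + 2·(2)·(1)·0.044 = 4.7364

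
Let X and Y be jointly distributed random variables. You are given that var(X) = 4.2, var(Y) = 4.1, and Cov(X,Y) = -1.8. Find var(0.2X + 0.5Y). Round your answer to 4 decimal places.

var(0.2X + 0.5Y) = (0.2)²·var(X) + (0.5)²·var(Y) + 2·(0.2)·(0.5)·Cov(X,Y)
= 0.04·4.2 + 0.25·4.1 + 0.2·-1.8 = 0.833

0.8330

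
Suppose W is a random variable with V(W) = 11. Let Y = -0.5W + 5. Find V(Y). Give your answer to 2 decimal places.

V(-0.5W + 5) = (-0.5)²·V(W) = 0.25·11 = 2.75

2.75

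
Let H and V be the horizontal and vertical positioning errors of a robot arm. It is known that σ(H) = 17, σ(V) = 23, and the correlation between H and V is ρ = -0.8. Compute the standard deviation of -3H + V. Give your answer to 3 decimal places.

70.759

Var(H) = (17)² = 289;  Var(V) = (23)² = 529
Cov(H,V) = ρ·σ(H)·σ(V) = -0.8·17·23 = -312.8
Var(-3H + V) = (-3)²·Var(H) + (1)²·Var(V) + 2·(-3)·(1)·Cov(H,V)
= 9·289 + 1·529 + -6·-312.8 = 5006.8
σ(-3H + V) = √5006.8 ≈ 70.759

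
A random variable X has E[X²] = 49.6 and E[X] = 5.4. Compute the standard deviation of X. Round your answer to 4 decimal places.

4.5211

Var(X) = 49.6 − (5.4)² = 20.44
SD(X) = √20.44 ≈ 4.5211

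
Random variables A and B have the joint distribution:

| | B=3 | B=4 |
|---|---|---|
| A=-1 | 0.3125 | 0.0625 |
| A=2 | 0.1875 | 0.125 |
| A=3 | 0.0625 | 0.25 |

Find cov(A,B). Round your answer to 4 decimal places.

E[A] = 1.1875,  E[B] = 3.4375
E[AB] = 4.5
cov(A,B) = E[AB] − E[A]E[B] = 4.5 − (1.1875)(3.4375) = 0.41796875

0.4180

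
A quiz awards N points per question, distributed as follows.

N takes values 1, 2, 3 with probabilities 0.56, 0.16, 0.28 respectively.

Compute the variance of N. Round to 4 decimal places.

0.7616

E[N] = (1)(0.56) + (2)(0.16) + (3)(0.28) = 1.72
E[N²] = (1)²(0.56) + (2)²(0.16) + (3)²(0.28) = 3.72
Var(N) = E[N²] − (E[N])² = 3.72 − (1.72)² = 0.7616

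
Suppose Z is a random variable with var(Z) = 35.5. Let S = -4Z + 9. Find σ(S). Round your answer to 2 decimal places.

23.83

var(-4Z + 9) = (-4)²·35.5 = 568
σ(S) = √568 ≈ 23.83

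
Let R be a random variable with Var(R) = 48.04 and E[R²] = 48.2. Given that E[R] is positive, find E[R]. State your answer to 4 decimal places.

(E[R])² = E[R²] − Var(R) = 48.2 − 48.04 = 0.16
E[R] = √0.16 = 0.4

0.4000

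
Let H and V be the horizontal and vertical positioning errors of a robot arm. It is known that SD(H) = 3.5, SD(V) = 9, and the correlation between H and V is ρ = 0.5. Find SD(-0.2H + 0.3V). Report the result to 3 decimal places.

2.427

Var(H) = (3.5)² = 12.25;  Var(V) = (9)² = 81
Cov(H,V) = ρ·SD(H)·SD(V) = 0.5·3.5·9 = 15.75
Var(-0.2H + 0.3V) = (-0.2)²·Var(H) + (0.3)²·Var(V) + 2·(-0.2)·(0.3)·Cov(H,V)
= 0.04·12.25 + 0.09·81 + -0.12·15.75 = 5.89
SD(-0.2H + 0.3V) = √5.89 ≈ 2.427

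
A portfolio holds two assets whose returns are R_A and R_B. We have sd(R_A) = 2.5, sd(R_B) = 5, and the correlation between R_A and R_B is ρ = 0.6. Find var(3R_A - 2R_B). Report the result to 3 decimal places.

66.250

var(R_A) = (2.5)² = 6.25;  var(R_B) = (5)² = 25
Cov(R_A,R_B) = ρ·sd(R_A)·sd(R_B) = 0.6·2.5·5 = 7.5
var(3R_A - 2R_B) = (3)²·var(R_A) + (-2)²·var(R_B) + 2·(3)·(-2)·Cov(R_A,R_B)
= 9·6.25 + 4·25 + -12·7.5 = 66.25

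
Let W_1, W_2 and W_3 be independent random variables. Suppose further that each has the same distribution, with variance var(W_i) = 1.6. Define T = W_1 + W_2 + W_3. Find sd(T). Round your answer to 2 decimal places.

By independence, var(T) = (1)²var(W_1) + (1)²var(W_2) + (1)²var(W_3)
= (1)²·1.6 + (1)²·1.6 + (1)²·1.6 = 4.8
sd(T) = √4.8 ≈ 2.19

2.19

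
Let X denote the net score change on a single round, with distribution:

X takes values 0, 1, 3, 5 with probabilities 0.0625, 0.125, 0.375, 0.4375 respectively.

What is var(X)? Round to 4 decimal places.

E[X] = (0)(0.0625) + (1)(0.125) + (3)(0.375) + (5)(0.4375) = 3.4375
E[X²] = (0)²(0.0625) + (1)²(0.125) + (3)²(0.375) + (5)²(0.4375) = 14.4375
var(X) = E[X²] − (E[X])² = 14.4375 − (3.4375)² = 2.62109375

2.6211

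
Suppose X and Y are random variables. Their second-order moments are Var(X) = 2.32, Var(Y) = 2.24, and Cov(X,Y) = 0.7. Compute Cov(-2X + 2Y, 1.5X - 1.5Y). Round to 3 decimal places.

Cov(-2X + 2Y, 1.5X - 1.5Y) = (-2)(1.5)Var(X) + (2)(-1.5)Var(Y) + [(-2)(-1.5) + (2)(1.5)]Cov(X,Y)
= -3·2.32 + -3·2.24 + 6·0.7 = -9.48

-9.480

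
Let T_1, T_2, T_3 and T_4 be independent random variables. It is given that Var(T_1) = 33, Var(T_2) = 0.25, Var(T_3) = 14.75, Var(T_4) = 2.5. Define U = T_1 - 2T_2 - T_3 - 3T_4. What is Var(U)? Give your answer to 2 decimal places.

By independence, Var(U) = (1)²Var(T_1) + (-2)²Var(T_2) + (-1)²Var(T_3) + (-3)²Var(T_4)
= (1)²·33 + (-2)²·0.25 + (-1)²·14.75 + (-3)²·2.5 = 71.25

71.25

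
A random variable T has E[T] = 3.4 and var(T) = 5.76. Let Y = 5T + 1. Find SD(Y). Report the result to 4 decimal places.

var(5T + 1) = (5)²·5.76 = 144
SD(Y) = √144 ≈ 12.0000

12.0000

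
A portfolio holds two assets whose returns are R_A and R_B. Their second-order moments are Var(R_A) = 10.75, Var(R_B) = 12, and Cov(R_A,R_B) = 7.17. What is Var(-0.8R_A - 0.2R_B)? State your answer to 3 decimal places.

9.654

Var(-0.8R_A - 0.2R_B) = (-0.8)²·Var(R_A) + (-0.2)²·Var(R_B) + 2·(-0.8)·(-0.2)·Cov(R_A,R_B)
= 0.64·10.75 + 0.04·12 + 0.32·7.17 = 9.6544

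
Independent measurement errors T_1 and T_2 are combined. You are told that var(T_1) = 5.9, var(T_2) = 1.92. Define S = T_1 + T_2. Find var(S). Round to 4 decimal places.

By independence, var(S) = (1)²var(T_1) + (1)²var(T_2)
= (1)²·5.9 + (1)²·1.92 = 7.82

7.8200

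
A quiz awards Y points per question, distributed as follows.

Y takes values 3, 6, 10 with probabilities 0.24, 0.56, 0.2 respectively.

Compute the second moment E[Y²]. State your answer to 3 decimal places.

42.320

E[Y²] = (3)²(0.24) + (6)²(0.56) + (10)²(0.2) = 42.32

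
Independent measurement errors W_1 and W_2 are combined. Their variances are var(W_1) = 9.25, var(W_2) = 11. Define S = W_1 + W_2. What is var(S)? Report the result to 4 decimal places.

20.2500

By independence, var(S) = (1)²var(W_1) + (1)²var(W_2)
= (1)²·9.25 + (1)²·11 = 20.25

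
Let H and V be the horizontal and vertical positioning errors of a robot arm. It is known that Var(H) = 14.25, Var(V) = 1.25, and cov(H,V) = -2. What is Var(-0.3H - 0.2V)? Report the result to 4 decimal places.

1.0925

Var(-0.3H - 0.2V) = (-0.3)²·Var(H) + (-0.2)²·Var(V) + 2·(-0.3)·(-0.2)·cov(H,V)
= 0.09·14.25 + 0.04·1.25 + 0.12·-2 = 1.0925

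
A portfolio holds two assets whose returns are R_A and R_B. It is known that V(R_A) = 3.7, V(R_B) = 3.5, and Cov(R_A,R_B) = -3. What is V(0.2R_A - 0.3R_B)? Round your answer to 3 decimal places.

V(0.2R_A - 0.3R_B) = (0.2)²·V(R_A) + (-0.3)²·V(R_B) + 2·(0.2)·(-0.3)·Cov(R_A,R_B)
= 0.04·3.7 + 0.09·3.5 + -0.12·-3 = 0.823

0.823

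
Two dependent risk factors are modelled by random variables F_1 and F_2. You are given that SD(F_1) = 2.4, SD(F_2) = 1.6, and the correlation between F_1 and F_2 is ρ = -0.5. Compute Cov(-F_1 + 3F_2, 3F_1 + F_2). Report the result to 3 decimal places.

V(F_1) = (2.4)² = 5.76;  V(F_2) = (1.6)² = 2.56
Cov(F_1,F_2) = ρ·SD(F_1)·SD(F_2) = -0.5·2.4·1.6 = -1.92
Cov(-F_1 + 3F_2, 3F_1 + F_2) = (-1)(3)V(F_1) + (3)(1)V(F_2) + [(-1)(1) + (3)(3)]Cov(F_1,F_2)
= -3·5.76 + 3·2.56 + 8·-1.92 = -24.96

-24.960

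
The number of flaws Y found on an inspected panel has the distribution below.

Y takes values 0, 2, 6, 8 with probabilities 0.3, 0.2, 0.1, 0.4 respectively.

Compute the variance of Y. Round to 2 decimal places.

12.36

E[Y] = (0)(0.3) + (2)(0.2) + (6)(0.1) + (8)(0.4) = 4.2
E[Y²] = (0)²(0.3) + (2)²(0.2) + (6)²(0.1) + (8)²(0.4) = 30
Var(Y) = E[Y²] − (E[Y])² = 30 − (4.2)² = 12.36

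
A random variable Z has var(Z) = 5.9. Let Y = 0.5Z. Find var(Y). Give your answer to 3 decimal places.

1.475

var(0.5Z) = (0.5)²·var(Z) = 0.25·5.9 = 1.475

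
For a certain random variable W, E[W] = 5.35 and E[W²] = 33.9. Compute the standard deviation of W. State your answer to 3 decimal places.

var(W) = 33.9 − (5.35)² = 5.2775
sd(W) = √5.2775 ≈ 2.297

2.297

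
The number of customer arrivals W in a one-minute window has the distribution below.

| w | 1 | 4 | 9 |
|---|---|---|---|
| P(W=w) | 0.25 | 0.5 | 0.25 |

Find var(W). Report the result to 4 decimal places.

E[W] = (1)(0.25) + (4)(0.5) + (9)(0.25) = 4.5
E[W²] = (1)²(0.25) + (4)²(0.5) + (9)²(0.25) = 28.5
var(W) = E[W²] − (E[W])² = 28.5 − (4.5)² = 8.25

8.2500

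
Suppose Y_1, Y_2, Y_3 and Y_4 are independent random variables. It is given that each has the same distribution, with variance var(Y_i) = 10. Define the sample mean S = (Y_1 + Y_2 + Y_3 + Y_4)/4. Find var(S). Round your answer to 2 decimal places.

By independence, var(S) = (0.25)²var(Y_1) + (0.25)²var(Y_2) + (0.25)²var(Y_3) + (0.25)²var(Y_4)
= (0.25)²·10 + (0.25)²·10 + (0.25)²·10 + (0.25)²·10 = 2.5

2.50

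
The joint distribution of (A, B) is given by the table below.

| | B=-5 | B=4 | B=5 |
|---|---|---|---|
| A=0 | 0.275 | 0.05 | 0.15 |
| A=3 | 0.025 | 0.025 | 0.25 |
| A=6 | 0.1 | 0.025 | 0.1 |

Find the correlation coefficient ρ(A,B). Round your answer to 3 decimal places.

0.195

E[A] = 2.25,  E[B] = 0.9
E[AB] = 4.275
cov(A,B) = E[AB] − E[A]E[B] = 4.275 − (2.25)(0.9) = 2.25
Var(A) = 5.7375,  Var(B) = 23.29
ρ = 2.25 / √(5.7375·23.29) ≈ 0.195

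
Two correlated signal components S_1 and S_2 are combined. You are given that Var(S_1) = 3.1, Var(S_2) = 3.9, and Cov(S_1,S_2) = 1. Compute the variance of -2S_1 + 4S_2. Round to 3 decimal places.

58.800

Var(-2S_1 + 4S_2) = (-2)²·Var(S_1) + (4)²·Var(S_2) + 2·(-2)·(4)·Cov(S_1,S_2)
= 4·3.1 + 16·3.9 + -16·1 = 58.8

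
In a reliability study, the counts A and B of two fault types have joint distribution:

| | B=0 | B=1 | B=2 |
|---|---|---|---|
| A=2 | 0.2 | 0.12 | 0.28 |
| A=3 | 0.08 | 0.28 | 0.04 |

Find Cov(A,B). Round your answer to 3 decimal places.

-0.056

E[A] = 2.4,  E[B] = 1.04
E[AB] = 2.44
Cov(A,B) = E[AB] − E[A]E[B] = 2.44 − (2.4)(1.04) = -0.056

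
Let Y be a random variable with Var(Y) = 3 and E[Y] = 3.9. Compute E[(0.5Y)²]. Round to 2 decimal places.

E[0.5Y] = 0.5·3.9 = 1.95
Var(0.5Y) = (0.5)²·3 = 0.75
E[(0.5Y)²] = Var((0.5Y)) + (E[(0.5Y)])² = 0.75 + (1.95)² = 4.5525

4.55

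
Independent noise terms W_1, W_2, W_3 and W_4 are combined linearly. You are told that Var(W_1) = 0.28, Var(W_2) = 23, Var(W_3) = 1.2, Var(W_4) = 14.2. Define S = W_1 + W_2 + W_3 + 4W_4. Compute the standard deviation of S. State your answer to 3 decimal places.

By independence, Var(S) = (1)²Var(W_1) + (1)²Var(W_2) + (1)²Var(W_3) + (4)²Var(W_4)
= (1)²·0.28 + (1)²·23 + (1)²·1.2 + (4)²·14.2 = 251.68
sd(S) = √251.68 ≈ 15.864

15.864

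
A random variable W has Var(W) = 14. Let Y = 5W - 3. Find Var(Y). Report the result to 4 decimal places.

350.0000

Var(5W - 3) = (5)²·Var(W) = 25·14 = 350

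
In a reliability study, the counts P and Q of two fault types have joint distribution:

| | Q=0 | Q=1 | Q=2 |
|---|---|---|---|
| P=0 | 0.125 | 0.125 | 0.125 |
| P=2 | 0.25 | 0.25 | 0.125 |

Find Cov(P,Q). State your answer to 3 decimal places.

E[P] = 1.25,  E[Q] = 0.875
E[PQ] = 1
Cov(P,Q) = E[PQ] − E[P]E[Q] = 1 − (1.25)(0.875) = -0.09375

-0.094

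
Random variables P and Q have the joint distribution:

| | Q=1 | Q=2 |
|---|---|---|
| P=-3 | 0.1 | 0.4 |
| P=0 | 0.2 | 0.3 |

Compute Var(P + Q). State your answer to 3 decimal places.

E[P] = -1.5,  E[Q] = 1.7,  E[PQ] = -2.7
Var(P) = 4.5 − (-1.5)² = 2.25;  Var(Q) = 3.1 − (1.7)² = 0.21
Cov(P,Q) = -2.7 − (-1.5)(1.7) = -0.15
Var(P + Q) = (1)²·2.25 + (1)²·0.21 + 2·(1)·(1)·-0.15 = 2.16

2.160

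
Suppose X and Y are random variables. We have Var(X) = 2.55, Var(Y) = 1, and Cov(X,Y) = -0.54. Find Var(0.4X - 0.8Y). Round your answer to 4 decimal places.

Var(0.4X - 0.8Y) = (0.4)²·Var(X) + (-0.8)²·Var(Y) + 2·(0.4)·(-0.8)·Cov(X,Y)
= 0.16·2.55 + 0.64·1 + -0.64·-0.54 = 1.3936

1.3936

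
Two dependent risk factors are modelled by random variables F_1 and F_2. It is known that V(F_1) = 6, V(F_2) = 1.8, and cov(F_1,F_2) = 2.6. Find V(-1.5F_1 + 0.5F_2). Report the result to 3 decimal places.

V(-1.5F_1 + 0.5F_2) = (-1.5)²·V(F_1) + (0.5)²·V(F_2) + 2·(-1.5)·(0.5)·cov(F_1,F_2)
= 2.25·6 + 0.25·1.8 + -1.5·2.6 = 10.05

10.050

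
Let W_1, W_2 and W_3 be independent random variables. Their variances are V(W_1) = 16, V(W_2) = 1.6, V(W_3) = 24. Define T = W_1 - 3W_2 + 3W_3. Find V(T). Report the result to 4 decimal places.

246.4000

By independence, V(T) = (1)²V(W_1) + (-3)²V(W_2) + (3)²V(W_3)
= (1)²·16 + (-3)²·1.6 + (3)²·24 = 246.4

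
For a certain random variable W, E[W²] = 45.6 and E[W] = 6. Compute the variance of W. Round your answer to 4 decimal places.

9.6000

V(W) = 45.6 − (6)² = 9.6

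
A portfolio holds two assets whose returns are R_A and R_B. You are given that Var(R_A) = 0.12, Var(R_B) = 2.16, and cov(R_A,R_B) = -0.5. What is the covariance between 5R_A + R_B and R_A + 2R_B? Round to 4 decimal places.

-0.5800

cov(5R_A + R_B, R_A + 2R_B) = (5)(1)Var(R_A) + (1)(2)Var(R_B) + [(5)(2) + (1)(1)]cov(R_A,R_B)
= 5·0.12 + 2·2.16 + 11·-0.5 = -0.58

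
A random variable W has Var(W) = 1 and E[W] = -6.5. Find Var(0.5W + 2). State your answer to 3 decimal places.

Var(0.5W + 2) = (0.5)²·Var(W) = 0.25·1 = 0.25

0.250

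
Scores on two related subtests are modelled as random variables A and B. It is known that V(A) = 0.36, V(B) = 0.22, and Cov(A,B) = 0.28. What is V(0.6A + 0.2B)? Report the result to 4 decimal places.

V(0.6A + 0.2B) = (0.6)²·V(A) + (0.2)²·V(B) + 2·(0.6)·(0.2)·Cov(A,B)
= 0.36·0.36 + 0.04·0.22 + 0.24·0.28 = 0.2056

0.2056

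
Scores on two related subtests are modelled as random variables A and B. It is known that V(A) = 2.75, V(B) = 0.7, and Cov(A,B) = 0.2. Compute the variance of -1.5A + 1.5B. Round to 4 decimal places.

V(-1.5A + 1.5B) = (-1.5)²·V(A) + (1.5)²·V(B) + 2·(-1.5)·(1.5)·Cov(A,B)
= 2.25·2.75 + 2.25·0.7 + -4.5·0.2 = 6.8625

6.8625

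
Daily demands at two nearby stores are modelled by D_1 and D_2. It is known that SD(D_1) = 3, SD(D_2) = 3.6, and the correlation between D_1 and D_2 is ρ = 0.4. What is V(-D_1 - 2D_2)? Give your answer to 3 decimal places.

78.120

V(D_1) = (3)² = 9;  V(D_2) = (3.6)² = 12.96
Cov(D_1,D_2) = ρ·SD(D_1)·SD(D_2) = 0.4·3·3.6 = 4.32
V(-D_1 - 2D_2) = (-1)²·V(D_1) + (-2)²·V(D_2) + 2·(-1)·(-2)·Cov(D_1,D_2)
= 1·9 + 4·12.96 + 4·4.32 = 78.12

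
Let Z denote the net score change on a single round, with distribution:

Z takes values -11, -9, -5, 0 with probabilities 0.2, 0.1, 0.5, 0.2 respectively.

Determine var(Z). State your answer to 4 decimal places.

E[Z] = (-11)(0.2) + (-9)(0.1) + (-5)(0.5) + (0)(0.2) = -5.6
E[Z²] = (-11)²(0.2) + (-9)²(0.1) + (-5)²(0.5) + (0)²(0.2) = 44.8
var(Z) = E[Z²] − (E[Z])² = 44.8 − (-5.6)² = 13.44

13.4400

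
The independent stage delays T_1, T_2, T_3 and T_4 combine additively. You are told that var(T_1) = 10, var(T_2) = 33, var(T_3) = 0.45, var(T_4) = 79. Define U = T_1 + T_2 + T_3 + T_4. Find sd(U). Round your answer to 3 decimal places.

11.066

By independence, var(U) = (1)²var(T_1) + (1)²var(T_2) + (1)²var(T_3) + (1)²var(T_4)
= (1)²·10 + (1)²·33 + (1)²·0.45 + (1)²·79 = 122.45
sd(U) = √122.45 ≈ 11.066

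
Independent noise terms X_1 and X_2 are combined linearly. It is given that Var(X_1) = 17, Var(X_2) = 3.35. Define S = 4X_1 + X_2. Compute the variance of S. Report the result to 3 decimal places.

By independence, Var(S) = (4)²Var(X_1) + (1)²Var(X_2)
= (4)²·17 + (1)²·3.35 = 275.35

275.350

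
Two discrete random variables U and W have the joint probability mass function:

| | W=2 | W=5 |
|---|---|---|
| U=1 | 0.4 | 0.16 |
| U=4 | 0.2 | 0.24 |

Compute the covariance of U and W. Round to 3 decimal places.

E[U] = 2.32,  E[W] = 3.2
E[UW] = 8
cov(U,W) = E[UW] − E[U]E[W] = 8 − (2.32)(3.2) = 0.576

0.576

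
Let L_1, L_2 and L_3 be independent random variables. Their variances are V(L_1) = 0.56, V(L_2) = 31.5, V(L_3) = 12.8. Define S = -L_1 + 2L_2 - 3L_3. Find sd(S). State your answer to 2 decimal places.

By independence, V(S) = (-1)²V(L_1) + (2)²V(L_2) + (-3)²V(L_3)
= (-1)²·0.56 + (2)²·31.5 + (-3)²·12.8 = 241.76
sd(S) = √241.76 ≈ 15.55

15.55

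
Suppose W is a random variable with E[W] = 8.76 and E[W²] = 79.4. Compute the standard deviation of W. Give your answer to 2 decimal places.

Var(W) = 79.4 − (8.76)² = 2.6624
SD(W) = √2.6624 ≈ 1.63

1.63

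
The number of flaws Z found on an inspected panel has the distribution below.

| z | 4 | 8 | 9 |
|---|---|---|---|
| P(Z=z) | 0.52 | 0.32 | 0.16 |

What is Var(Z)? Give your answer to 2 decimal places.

E[Z] = (4)(0.52) + (8)(0.32) + (9)(0.16) = 6.08
E[Z²] = (4)²(0.52) + (8)²(0.32) + (9)²(0.16) = 41.76
Var(Z) = E[Z²] − (E[Z])² = 41.76 − (6.08)² = 4.7936

4.79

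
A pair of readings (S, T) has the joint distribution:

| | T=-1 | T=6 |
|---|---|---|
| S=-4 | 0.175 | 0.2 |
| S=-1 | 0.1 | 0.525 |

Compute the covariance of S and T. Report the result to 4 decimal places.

E[S] = -2.125,  E[T] = 4.075
E[ST] = -7.15
cov(S,T) = E[ST] − E[S]E[T] = -7.15 − (-2.125)(4.075) = 1.509375

1.5094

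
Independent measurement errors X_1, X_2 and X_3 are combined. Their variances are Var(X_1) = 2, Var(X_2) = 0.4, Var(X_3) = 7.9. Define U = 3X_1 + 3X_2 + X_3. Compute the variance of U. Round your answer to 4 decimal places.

29.5000

By independence, Var(U) = (3)²Var(X_1) + (3)²Var(X_2) + (1)²Var(X_3)
= (3)²·2 + (3)²·0.4 + (1)²·7.9 = 29.5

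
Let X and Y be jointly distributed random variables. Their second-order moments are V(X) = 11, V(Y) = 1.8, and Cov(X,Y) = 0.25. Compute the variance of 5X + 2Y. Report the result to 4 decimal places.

287.2000

V(5X + 2Y) = (5)²·V(X) + (2)²·V(Y) + 2·(5)·(2)·Cov(X,Y)
= 25·11 + 4·1.8 + 20·0.25 = 287.2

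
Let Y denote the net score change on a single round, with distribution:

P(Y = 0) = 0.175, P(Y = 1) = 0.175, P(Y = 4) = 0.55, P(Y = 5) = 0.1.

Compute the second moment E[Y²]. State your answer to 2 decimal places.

E[Y²] = (0)²(0.175) + (1)²(0.175) + (4)²(0.55) + (5)²(0.1) = 11.475

11.48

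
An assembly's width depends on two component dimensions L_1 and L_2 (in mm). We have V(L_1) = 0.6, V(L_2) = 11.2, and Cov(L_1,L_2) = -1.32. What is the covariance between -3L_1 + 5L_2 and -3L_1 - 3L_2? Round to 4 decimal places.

-154.6800

Cov(-3L_1 + 5L_2, -3L_1 - 3L_2) = (-3)(-3)V(L_1) + (5)(-3)V(L_2) + [(-3)(-3) + (5)(-3)]Cov(L_1,L_2)
= 9·0.6 + -15·11.2 + -6·-1.32 = -154.68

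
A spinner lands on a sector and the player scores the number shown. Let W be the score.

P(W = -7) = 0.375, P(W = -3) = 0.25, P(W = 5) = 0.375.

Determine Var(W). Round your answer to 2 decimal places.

E[W] = (-7)(0.375) + (-3)(0.25) + (5)(0.375) = -1.5
E[W²] = (-7)²(0.375) + (-3)²(0.25) + (5)²(0.375) = 30
Var(W) = E[W²] − (E[W])² = 30 − (-1.5)² = 27.75

27.75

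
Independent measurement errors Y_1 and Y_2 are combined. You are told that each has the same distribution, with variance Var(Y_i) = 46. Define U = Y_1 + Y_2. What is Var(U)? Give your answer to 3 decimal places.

By independence, Var(U) = (1)²Var(Y_1) + (1)²Var(Y_2)
= (1)²·46 + (1)²·46 = 92

92.000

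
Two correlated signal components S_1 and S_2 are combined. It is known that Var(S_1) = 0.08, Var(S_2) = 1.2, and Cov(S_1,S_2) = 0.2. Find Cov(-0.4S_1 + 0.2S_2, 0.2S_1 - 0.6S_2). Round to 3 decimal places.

-0.094

Cov(-0.4S_1 + 0.2S_2, 0.2S_1 - 0.6S_2) = (-0.4)(0.2)Var(S_1) + (0.2)(-0.6)Var(S_2) + [(-0.4)(-0.6) + (0.2)(0.2)]Cov(S_1,S_2)
= -0.08·0.08 + -0.12·1.2 + 0.28·0.2 = -0.0944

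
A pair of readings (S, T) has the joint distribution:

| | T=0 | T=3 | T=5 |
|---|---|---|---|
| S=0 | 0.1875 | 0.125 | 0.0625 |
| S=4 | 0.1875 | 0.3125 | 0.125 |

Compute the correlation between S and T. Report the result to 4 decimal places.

0.1710

E[S] = 2.5,  E[T] = 2.25
E[ST] = 6.25
Cov(S,T) = E[ST] − E[S]E[T] = 6.25 − (2.5)(2.25) = 0.625
V(S) = 3.75,  V(T) = 3.5625
ρ = 0.625 / √(3.75·3.5625) ≈ 0.1710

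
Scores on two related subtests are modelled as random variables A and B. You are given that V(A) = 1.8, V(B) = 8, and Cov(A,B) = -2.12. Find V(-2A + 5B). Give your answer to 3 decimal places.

249.600

V(-2A + 5B) = (-2)²·V(A) + (5)²·V(B) + 2·(-2)·(5)·Cov(A,B)
= 4·1.8 + 25·8 + -20·-2.12 = 249.6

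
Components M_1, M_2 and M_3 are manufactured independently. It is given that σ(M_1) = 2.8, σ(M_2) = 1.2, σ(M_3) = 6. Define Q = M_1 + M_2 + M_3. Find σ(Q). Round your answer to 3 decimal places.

6.729

Var(M_1) = 7.84, Var(M_2) = 1.44, Var(M_3) = 36
By independence, Var(Q) = (1)²Var(M_1) + (1)²Var(M_2) + (1)²Var(M_3)
= (1)²·7.84 + (1)²·1.44 + (1)²·36 = 45.28
σ(Q) = √45.28 ≈ 6.729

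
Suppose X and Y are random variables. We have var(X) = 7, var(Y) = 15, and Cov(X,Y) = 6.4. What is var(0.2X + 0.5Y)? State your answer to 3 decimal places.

5.310

var(0.2X + 0.5Y) = (0.2)²·var(X) + (0.5)²·var(Y) + 2·(0.2)·(0.5)·Cov(X,Y)
= 0.04·7 + 0.25·15 + 0.2·6.4 = 5.31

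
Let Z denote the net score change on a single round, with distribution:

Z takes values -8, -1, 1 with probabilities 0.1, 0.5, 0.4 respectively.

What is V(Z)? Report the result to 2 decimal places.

6.49

E[Z] = (-8)(0.1) + (-1)(0.5) + (1)(0.4) = -0.9
E[Z²] = (-8)²(0.1) + (-1)²(0.5) + (1)²(0.4) = 7.3
V(Z) = E[Z²] − (E[Z])² = 7.3 − (-0.9)² = 6.49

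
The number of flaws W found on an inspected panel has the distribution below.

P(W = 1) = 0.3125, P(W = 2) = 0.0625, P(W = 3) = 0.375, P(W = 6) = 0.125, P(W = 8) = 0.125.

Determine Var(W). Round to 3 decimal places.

E[W] = (1)(0.3125) + (2)(0.0625) + (3)(0.375) + (6)(0.125) + (8)(0.125) = 3.3125
E[W²] = (1)²(0.3125) + (2)²(0.0625) + (3)²(0.375) + (6)²(0.125) + (8)²(0.125) = 16.4375
Var(W) = E[W²] − (E[W])² = 16.4375 − (3.3125)² = 5.46484375

5.465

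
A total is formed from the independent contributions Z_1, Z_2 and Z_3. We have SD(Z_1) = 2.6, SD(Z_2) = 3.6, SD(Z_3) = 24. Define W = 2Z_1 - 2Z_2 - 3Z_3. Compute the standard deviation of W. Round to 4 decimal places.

var(Z_1) = 6.76, var(Z_2) = 12.96, var(Z_3) = 576
By independence, var(W) = (2)²var(Z_1) + (-2)²var(Z_2) + (-3)²var(Z_3)
= (2)²·6.76 + (-2)²·12.96 + (-3)²·576 = 5262.88
SD(W) = √5262.88 ≈ 72.5457

72.5457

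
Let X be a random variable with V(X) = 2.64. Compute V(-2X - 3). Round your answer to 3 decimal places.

10.560

V(-2X - 3) = (-2)²·V(X) = 4·2.64 = 10.56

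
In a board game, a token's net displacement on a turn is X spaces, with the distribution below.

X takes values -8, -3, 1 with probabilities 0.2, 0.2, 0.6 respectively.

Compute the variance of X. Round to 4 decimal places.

E[X] = (-8)(0.2) + (-3)(0.2) + (1)(0.6) = -1.6
E[X²] = (-8)²(0.2) + (-3)²(0.2) + (1)²(0.6) = 15.2
Var(X) = E[X²] − (E[X])² = 15.2 − (-1.6)² = 12.64

12.6400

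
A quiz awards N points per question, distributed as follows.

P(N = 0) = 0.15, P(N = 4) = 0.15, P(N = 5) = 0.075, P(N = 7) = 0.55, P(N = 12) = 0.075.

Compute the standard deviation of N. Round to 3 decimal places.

3.041

E[N] = (0)(0.15) + (4)(0.15) + (5)(0.075) + (7)(0.55) + (12)(0.075) = 5.725
E[N²] = (0)²(0.15) + (4)²(0.15) + (5)²(0.075) + (7)²(0.55) + (12)²(0.075) = 42.025
Var(N) = E[N²] − (E[N])² = 42.025 − (5.725)² = 9.249375
σ(N) = √9.249375 ≈ 3.041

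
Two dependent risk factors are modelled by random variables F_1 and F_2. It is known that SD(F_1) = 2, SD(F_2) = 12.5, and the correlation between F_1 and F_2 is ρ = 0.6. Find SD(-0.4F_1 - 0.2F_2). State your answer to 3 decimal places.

3.048

var(F_1) = (2)² = 4;  var(F_2) = (12.5)² = 156.25
Cov(F_1,F_2) = ρ·SD(F_1)·SD(F_2) = 0.6·2·12.5 = 15
var(-0.4F_1 - 0.2F_2) = (-0.4)²·var(F_1) + (-0.2)²·var(F_2) + 2·(-0.4)·(-0.2)·Cov(F_1,F_2)
= 0.16·4 + 0.04·156.25 + 0.16·15 = 9.29
SD(-0.4F_1 - 0.2F_2) = √9.29 ≈ 3.048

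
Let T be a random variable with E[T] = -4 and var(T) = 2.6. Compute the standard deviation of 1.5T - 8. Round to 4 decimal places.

var(1.5T - 8) = (1.5)²·2.6 = 5.85
SD(1.5T - 8) = √5.85 ≈ 2.4187

2.4187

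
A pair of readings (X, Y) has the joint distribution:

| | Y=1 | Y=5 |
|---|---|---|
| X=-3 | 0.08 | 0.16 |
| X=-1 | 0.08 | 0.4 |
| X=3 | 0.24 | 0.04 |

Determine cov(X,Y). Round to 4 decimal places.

E[X] = -0.36,  E[Y] = 3.4
E[XY] = -3.4
cov(X,Y) = E[XY] − E[X]E[Y] = -3.4 − (-0.36)(3.4) = -2.176

-2.1760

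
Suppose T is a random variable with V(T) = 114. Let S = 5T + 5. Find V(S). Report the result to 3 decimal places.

2850.000

V(5T + 5) = (5)²·V(T) = 25·114 = 2850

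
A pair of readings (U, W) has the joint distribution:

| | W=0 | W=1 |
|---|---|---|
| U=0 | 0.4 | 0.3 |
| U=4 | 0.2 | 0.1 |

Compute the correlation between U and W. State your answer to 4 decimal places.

E[U] = 1.2,  E[W] = 0.4
E[UW] = 0.4
cov(U,W) = E[UW] − E[U]E[W] = 0.4 − (1.2)(0.4) = -0.08
V(U) = 3.36,  V(W) = 0.24
ρ = -0.08 / √(3.36·0.24) ≈ -0.0891

-0.0891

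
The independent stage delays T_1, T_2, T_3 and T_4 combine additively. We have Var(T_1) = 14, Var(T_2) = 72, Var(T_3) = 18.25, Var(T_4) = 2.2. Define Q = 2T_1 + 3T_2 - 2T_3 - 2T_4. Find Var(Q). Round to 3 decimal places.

By independence, Var(Q) = (2)²Var(T_1) + (3)²Var(T_2) + (-2)²Var(T_3) + (-2)²Var(T_4)
= (2)²·14 + (3)²·72 + (-2)²·18.25 + (-2)²·2.2 = 785.8

785.800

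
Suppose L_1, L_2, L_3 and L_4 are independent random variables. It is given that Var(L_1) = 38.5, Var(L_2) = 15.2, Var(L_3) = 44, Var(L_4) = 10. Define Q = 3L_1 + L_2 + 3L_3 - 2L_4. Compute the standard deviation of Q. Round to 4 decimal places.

28.2436

By independence, Var(Q) = (3)²Var(L_1) + (1)²Var(L_2) + (3)²Var(L_3) + (-2)²Var(L_4)
= (3)²·38.5 + (1)²·15.2 + (3)²·44 + (-2)²·10 = 797.7
σ(Q) = √797.7 ≈ 28.2436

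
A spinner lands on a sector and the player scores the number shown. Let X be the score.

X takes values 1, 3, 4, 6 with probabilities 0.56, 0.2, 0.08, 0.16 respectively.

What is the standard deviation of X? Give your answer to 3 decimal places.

1.856

E[X] = (1)(0.56) + (3)(0.2) + (4)(0.08) + (6)(0.16) = 2.44
E[X²] = (1)²(0.56) + (3)²(0.2) + (4)²(0.08) + (6)²(0.16) = 9.4
var(X) = E[X²] − (E[X])² = 9.4 − (2.44)² = 3.4464
sd(X) = √3.4464 ≈ 1.856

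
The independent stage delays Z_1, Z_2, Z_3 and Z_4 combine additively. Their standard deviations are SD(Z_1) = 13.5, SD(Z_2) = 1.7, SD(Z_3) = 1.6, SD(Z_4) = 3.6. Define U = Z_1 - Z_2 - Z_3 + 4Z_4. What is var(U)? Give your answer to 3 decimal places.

395.060

var(Z_1) = 182.25, var(Z_2) = 2.89, var(Z_3) = 2.56, var(Z_4) = 12.96
By independence, var(U) = (1)²var(Z_1) + (-1)²var(Z_2) + (-1)²var(Z_3) + (4)²var(Z_4)
= (1)²·182.25 + (-1)²·2.89 + (-1)²·2.56 + (4)²·12.96 = 395.06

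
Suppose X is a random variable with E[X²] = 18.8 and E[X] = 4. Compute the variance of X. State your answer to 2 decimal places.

2.80

var(X) = 18.8 − (4)² = 2.8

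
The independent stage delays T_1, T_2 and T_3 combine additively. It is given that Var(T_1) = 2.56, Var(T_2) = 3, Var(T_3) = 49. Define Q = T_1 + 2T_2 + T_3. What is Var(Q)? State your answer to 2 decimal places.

By independence, Var(Q) = (1)²Var(T_1) + (2)²Var(T_2) + (1)²Var(T_3)
= (1)²·2.56 + (2)²·3 + (1)²·49 = 63.56

63.56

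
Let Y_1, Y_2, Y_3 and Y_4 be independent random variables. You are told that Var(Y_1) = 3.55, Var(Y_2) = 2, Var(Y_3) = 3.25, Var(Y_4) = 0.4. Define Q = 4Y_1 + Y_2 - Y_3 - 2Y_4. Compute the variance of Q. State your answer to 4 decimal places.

By independence, Var(Q) = (4)²Var(Y_1) + (1)²Var(Y_2) + (-1)²Var(Y_3) + (-2)²Var(Y_4)
= (4)²·3.55 + (1)²·2 + (-1)²·3.25 + (-2)²·0.4 = 63.65

63.6500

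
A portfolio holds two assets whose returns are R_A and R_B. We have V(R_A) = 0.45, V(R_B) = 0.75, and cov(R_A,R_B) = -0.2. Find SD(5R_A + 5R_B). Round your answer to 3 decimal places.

V(5R_A + 5R_B) = (5)²·V(R_A) + (5)²·V(R_B) + 2·(5)·(5)·cov(R_A,R_B)
= 25·0.45 + 25·0.75 + 50·-0.2 = 20
SD(5R_A + 5R_B) = √20 ≈ 4.472

4.472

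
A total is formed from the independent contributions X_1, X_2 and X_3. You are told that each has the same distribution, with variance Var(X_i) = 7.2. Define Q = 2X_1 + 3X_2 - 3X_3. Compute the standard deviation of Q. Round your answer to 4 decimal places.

12.5857

By independence, Var(Q) = (2)²Var(X_1) + (3)²Var(X_2) + (-3)²Var(X_3)
= (2)²·7.2 + (3)²·7.2 + (-3)²·7.2 = 158.4
sd(Q) = √158.4 ≈ 12.5857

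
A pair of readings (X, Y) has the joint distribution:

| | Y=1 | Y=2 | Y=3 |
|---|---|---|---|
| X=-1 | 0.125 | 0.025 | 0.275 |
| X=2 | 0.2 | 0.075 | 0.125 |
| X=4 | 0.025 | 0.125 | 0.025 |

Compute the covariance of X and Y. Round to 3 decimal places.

-0.381

E[X] = 1.075,  E[Y] = 2.075
E[XY] = 1.85
Cov(X,Y) = E[XY] − E[X]E[Y] = 1.85 − (1.075)(2.075) = -0.380625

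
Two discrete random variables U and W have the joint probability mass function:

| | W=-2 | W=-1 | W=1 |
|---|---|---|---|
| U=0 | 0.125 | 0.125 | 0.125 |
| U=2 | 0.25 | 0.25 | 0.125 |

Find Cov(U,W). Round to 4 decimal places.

-0.1563

E[U] = 1.25,  E[W] = -0.875
E[UW] = -1.25
Cov(U,W) = E[UW] − E[U]E[W] = -1.25 − (1.25)(-0.875) = -0.15625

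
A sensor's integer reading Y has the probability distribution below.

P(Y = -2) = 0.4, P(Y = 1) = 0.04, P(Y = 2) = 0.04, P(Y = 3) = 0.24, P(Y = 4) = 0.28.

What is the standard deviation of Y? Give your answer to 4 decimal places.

E[Y] = (-2)(0.4) + (1)(0.04) + (2)(0.04) + (3)(0.24) + (4)(0.28) = 1.16
E[Y²] = (-2)²(0.4) + (1)²(0.04) + (2)²(0.04) + (3)²(0.24) + (4)²(0.28) = 8.44
Var(Y) = E[Y²] − (E[Y])² = 8.44 − (1.16)² = 7.0944
SD(Y) = √7.0944 ≈ 2.6635

2.6635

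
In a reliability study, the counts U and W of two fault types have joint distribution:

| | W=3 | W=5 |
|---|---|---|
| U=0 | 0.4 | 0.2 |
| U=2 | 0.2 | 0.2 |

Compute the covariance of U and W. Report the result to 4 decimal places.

E[U] = 0.8,  E[W] = 3.8
E[UW] = 3.2
Cov(U,W) = E[UW] − E[U]E[W] = 3.2 − (0.8)(3.8) = 0.16

0.1600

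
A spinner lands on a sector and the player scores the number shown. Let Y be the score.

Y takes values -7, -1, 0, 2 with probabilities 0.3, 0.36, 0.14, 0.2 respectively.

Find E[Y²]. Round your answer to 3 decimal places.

15.860

E[Y²] = (-7)²(0.3) + (-1)²(0.36) + (0)²(0.14) + (2)²(0.2) = 15.86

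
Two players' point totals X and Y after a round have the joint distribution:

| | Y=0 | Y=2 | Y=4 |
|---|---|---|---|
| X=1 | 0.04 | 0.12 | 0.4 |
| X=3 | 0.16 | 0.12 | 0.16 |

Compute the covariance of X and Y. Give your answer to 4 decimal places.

E[X] = 1.88,  E[Y] = 2.72
E[XY] = 4.48
Cov(X,Y) = E[XY] − E[X]E[Y] = 4.48 − (1.88)(2.72) = -0.6336

-0.6336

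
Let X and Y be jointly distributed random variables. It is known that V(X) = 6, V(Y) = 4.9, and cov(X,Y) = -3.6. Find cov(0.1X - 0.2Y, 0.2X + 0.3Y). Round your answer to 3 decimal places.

cov(0.1X - 0.2Y, 0.2X + 0.3Y) = (0.1)(0.2)V(X) + (-0.2)(0.3)V(Y) + [(0.1)(0.3) + (-0.2)(0.2)]cov(X,Y)
= 0.02·6 + -0.06·4.9 + -0.01·-3.6 = -0.138

-0.138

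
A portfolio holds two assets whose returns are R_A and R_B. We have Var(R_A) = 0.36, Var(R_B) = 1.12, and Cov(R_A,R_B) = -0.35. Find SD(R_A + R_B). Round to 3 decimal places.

0.883

Var(R_A + R_B) = (1)²·Var(R_A) + (1)²·Var(R_B) + 2·(1)·(1)·Cov(R_A,R_B)
= 1·0.36 + 1·1.12 + 2·-0.35 = 0.78
SD(R_A + R_B) = √0.78 ≈ 0.883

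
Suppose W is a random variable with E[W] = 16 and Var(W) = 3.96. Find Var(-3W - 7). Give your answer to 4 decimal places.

Var(-3W - 7) = (-3)²·Var(W) = 9·3.96 = 35.64

35.6400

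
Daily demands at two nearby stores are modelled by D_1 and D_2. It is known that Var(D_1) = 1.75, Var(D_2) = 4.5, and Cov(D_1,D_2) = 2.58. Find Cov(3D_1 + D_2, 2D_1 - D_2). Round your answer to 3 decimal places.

3.420

Cov(3D_1 + D_2, 2D_1 - D_2) = (3)(2)Var(D_1) + (1)(-1)Var(D_2) + [(3)(-1) + (1)(2)]Cov(D_1,D_2)
= 6·1.75 + -1·4.5 + -1·2.58 = 3.42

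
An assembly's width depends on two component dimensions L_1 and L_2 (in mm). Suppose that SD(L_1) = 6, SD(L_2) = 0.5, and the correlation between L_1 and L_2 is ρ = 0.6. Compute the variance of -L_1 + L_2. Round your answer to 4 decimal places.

32.6500

Var(L_1) = (6)² = 36;  Var(L_2) = (0.5)² = 0.25
cov(L_1,L_2) = ρ·SD(L_1)·SD(L_2) = 0.6·6·0.5 = 1.8
Var(-L_1 + L_2) = (-1)²·Var(L_1) + (1)²·Var(L_2) + 2·(-1)·(1)·cov(L_1,L_2)
= 1·36 + 1·0.25 + -2·1.8 = 32.65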